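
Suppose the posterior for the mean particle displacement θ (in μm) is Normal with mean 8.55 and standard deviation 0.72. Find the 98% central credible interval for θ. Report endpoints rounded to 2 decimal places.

The posterior is symmetric, so the 98% equal-tailed interval is θ = 8.55 ± z·0.72 with z = 2.326.
Half-width: 2.326 × 0.72 = 1.67.
8.55 − 1.67 = 6.88; 8.55 + 1.67 = 10.22.

[6.88, 10.22]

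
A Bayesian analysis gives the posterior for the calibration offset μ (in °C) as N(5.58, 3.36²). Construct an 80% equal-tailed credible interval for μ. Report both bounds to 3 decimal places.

[1.274, 9.886]

The posterior is symmetric, so the 80% equal-tailed interval is μ = 5.58 ± z·3.36 with z = 1.282.
Half-width: 1.282 × 3.36 = 4.306.
5.58 − 4.306 = 1.274; 5.58 + 4.306 = 9.886.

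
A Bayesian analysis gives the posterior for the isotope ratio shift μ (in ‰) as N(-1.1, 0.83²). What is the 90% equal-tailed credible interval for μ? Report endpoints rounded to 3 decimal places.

[-2.465, 0.265]

The posterior is symmetric, so the 90% equal-tailed interval is μ = -1.1 ± z·0.83 with z = 1.645.
Half-width: 1.645 × 0.83 = 1.365.
-1.1 − 1.365 = -2.465; -1.1 + 1.365 = 0.265.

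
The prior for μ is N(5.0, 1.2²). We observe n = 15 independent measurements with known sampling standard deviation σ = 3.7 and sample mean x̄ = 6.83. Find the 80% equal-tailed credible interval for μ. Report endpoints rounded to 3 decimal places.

[5.162, 7.078]

Posterior precision = 1/1.2² + 15/3.7² = 0.6944 + 1.0957 = 1.7901, so posterior SD = 0.7474.
Posterior mean = (5.0/1.2² + 15·6.83/3.7²) / 1.7901 = 6.1201.
Interval: 6.1201 ± 1.282 × 0.7474 → [5.162, 7.078].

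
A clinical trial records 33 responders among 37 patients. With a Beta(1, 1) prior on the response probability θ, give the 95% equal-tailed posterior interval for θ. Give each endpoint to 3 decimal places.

[0.752, 0.956]

Posterior: Beta(1+33, 1+4) = Beta(34, 5).
Equal-tailed 95% interval: the 0.025 and 0.975 quantiles of Beta(34, 5).
Posterior mean ≈ 0.872, SD ≈ 0.053; a Normal approximation gives roughly [0.768, 0.975].
Exact: F⁻¹(0.025) = 0.752; F⁻¹(0.975) = 0.956.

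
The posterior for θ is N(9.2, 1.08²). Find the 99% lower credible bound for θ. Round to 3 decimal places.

6.688

Need L with P(θ ≥ L) = 0.99: L = 9.2 − z_{0.01}·1.08.
z = 2.326; L = 9.2 − 2.326 × 1.08 = 6.688.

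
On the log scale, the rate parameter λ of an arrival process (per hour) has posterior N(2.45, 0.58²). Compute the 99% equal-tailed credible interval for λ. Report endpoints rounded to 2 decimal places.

[2.60, 51.62]

On the log scale the 99% interval is 2.45 ± 2.576 × 0.58 = [0.9560, 3.9440].
Exponentiate: [e^0.9560, e^3.9440] = [2.60, 51.62].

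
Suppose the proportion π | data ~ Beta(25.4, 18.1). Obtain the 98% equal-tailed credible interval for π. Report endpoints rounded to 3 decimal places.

Posterior: Beta(25.4, 18.1).
Equal-tailed 98% interval: the 0.01 and 0.99 quantiles of Beta(25.4, 18.1).
Posterior mean ≈ 0.584, SD ≈ 0.074; a Normal approximation gives roughly [0.412, 0.756].
Exact: F⁻¹(0.01) = 0.409; F⁻¹(0.99) = 0.748.

[0.409, 0.748]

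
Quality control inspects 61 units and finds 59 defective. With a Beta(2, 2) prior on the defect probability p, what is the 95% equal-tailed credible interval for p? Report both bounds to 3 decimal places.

Posterior: Beta(2+59, 2+2) = Beta(61, 4).
Equal-tailed 95% interval: the 0.025 and 0.975 quantiles of Beta(61, 4).
Posterior mean ≈ 0.938, SD ≈ 0.030; a Normal approximation gives roughly [0.880, 0.996].
Exact: F⁻¹(0.025) = 0.869; F⁻¹(0.975) = 0.983.

[0.869, 0.983]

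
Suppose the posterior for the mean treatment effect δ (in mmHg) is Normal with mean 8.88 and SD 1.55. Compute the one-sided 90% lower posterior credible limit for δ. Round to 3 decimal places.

Need L with P(δ ≥ L) = 0.90: L = 8.88 − z_{0.1}·1.55.
z = 1.282; L = 8.88 − 1.282 × 1.55 = 6.894.

6.894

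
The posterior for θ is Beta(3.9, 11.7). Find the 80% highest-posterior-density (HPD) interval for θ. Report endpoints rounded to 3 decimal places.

[0.100, 0.368]

The posterior is unimodal and skewed, so the HPD interval has equal density at both endpoints and is the shortest 80% interval.
Solving f(0.100) = f(0.368) with F(0.368) − F(0.100) = 0.80 gives [0.100, 0.368].
For comparison, the equal-tailed interval is [0.120, 0.395]; the HPD is narrower and shifted toward the mode.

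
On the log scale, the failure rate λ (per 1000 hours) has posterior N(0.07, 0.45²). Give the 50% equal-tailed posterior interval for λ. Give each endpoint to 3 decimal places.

On the log scale the 50% interval is 0.07 ± 0.674 × 0.45 = [-0.2335, 0.3735].
Exponentiate: [e^-0.2335, e^0.3735] = [0.792, 1.453].

[0.792, 1.453]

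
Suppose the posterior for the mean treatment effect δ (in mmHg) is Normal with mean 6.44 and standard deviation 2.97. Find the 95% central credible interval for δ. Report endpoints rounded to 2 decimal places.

The posterior is symmetric, so the 95% equal-tailed interval is δ = 6.44 ± z·2.97 with z = 1.960.
Half-width: 1.960 × 2.97 = 5.82.
6.44 − 5.82 = 0.62; 6.44 + 5.82 = 12.26.

[0.62, 12.26]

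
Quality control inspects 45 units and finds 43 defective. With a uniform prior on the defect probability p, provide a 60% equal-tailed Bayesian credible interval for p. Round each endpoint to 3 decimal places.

[0.909, 0.966]

Posterior: Beta(1+43, 1+2) = Beta(44, 3).
Equal-tailed 60% interval: the 0.2 and 0.8 quantiles of Beta(44, 3).
Posterior mean ≈ 0.936, SD ≈ 0.035; a Normal approximation gives roughly [0.906, 0.966].
Exact: F⁻¹(0.2) = 0.909; F⁻¹(0.8) = 0.966.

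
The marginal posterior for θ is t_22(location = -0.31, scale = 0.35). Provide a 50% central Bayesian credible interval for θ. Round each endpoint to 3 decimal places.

[-0.550, -0.070]

The t_22 distribution is symmetric; the 50% interval is -0.31 ± t·0.35 with t_{0.75,22} = 0.686.
Half-width: 0.686 × 0.35 = 0.240.
-0.31 − 0.240 = -0.550; -0.31 + 0.240 = -0.070.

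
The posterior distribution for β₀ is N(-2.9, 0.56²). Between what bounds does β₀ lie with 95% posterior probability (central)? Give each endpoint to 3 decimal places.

[-3.998, -1.802]

The posterior is symmetric, so the 95% equal-tailed interval is β₀ = -2.9 ± z·0.56 with z = 1.960.
Half-width: 1.960 × 0.56 = 1.098.
-2.9 − 1.098 = -3.998; -2.9 + 1.098 = -1.802.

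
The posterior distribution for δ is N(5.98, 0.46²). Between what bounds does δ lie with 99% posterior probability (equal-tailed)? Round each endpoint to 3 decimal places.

[4.795, 7.165]

The posterior is symmetric, so the 99% equal-tailed interval is δ = 5.98 ± z·0.46 with z = 2.576.
Half-width: 2.576 × 0.46 = 1.185.
5.98 − 1.185 = 4.795; 5.98 + 1.185 = 7.165.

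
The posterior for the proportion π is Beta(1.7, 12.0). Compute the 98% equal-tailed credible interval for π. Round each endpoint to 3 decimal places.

Posterior: Beta(1.7, 12.0).
Equal-tailed 98% interval: the 0.01 and 0.99 quantiles of Beta(1.7, 12.0).
Posterior mean ≈ 0.124, SD ≈ 0.086; a Normal approximation gives roughly [-0.076, 0.324].
Exact: F⁻¹(0.01) = 0.007; F⁻¹(0.99) = 0.389.

[0.007, 0.389]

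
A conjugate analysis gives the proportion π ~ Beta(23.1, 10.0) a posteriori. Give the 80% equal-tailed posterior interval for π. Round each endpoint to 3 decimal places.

Posterior: Beta(23.1, 10.0).
Equal-tailed 80% interval: the 0.1 and 0.9 quantiles of Beta(23.1, 10.0).
Posterior mean ≈ 0.698, SD ≈ 0.079; a Normal approximation gives roughly [0.597, 0.799].
Exact: F⁻¹(0.1) = 0.594; F⁻¹(0.9) = 0.797.

[0.594, 0.797]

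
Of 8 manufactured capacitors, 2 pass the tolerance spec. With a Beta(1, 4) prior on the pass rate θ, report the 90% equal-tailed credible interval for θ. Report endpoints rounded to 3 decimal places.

[0.072, 0.438]

Posterior: Beta(1+2, 4+6) = Beta(3, 10).
Equal-tailed 90% interval: the 0.05 and 0.95 quantiles of Beta(3, 10).
Posterior mean ≈ 0.231, SD ≈ 0.113; a Normal approximation gives roughly [0.046, 0.416].
Exact: F⁻¹(0.05) = 0.072; F⁻¹(0.95) = 0.438.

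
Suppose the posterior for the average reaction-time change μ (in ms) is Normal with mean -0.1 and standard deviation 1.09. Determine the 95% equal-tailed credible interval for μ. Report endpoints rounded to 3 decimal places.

[-2.236, 2.036]

The posterior is symmetric, so the 95% equal-tailed interval is μ = -0.1 ± z·1.09 with z = 1.960.
Half-width: 1.960 × 1.09 = 2.136.
-0.1 − 2.136 = -2.236; -0.1 + 2.136 = 2.036.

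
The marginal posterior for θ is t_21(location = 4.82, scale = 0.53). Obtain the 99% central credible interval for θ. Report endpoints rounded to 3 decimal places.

[3.319, 6.321]

The t_21 distribution is symmetric; the 99% interval is 4.82 ± t·0.53 with t_{0.995,21} = 2.831.
Half-width: 2.831 × 0.53 = 1.501.
4.82 − 1.501 = 3.319; 4.82 + 1.501 = 6.321.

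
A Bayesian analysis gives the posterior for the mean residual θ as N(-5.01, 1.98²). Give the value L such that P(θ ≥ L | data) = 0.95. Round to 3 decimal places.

Need L with P(θ ≥ L) = 0.95: L = -5.01 − z_{0.05}·1.98.
z = 1.645; L = -5.01 − 1.645 × 1.98 = -8.267.

-8.267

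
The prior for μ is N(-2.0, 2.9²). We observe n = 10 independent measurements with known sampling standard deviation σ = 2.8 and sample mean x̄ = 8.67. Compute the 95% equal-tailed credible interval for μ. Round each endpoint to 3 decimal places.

[6.100, 9.420]

Posterior precision = 1/2.9² + 10/2.8² = 0.1189 + 1.2755 = 1.3944, so posterior SD = 0.8468.
Posterior mean = (-2.0/2.9² + 10·8.67/2.8²) / 1.3944 = 7.7601.
Interval: 7.7601 ± 1.960 × 0.8468 → [6.100, 9.420].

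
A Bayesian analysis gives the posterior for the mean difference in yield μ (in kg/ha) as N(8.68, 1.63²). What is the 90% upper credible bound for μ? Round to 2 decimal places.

Need U with P(μ ≤ U) = 0.90: U = 8.68 + z_{0.1}·1.63.
z = 1.282; U = 8.68 + 1.282 × 1.63 = 10.77.

10.77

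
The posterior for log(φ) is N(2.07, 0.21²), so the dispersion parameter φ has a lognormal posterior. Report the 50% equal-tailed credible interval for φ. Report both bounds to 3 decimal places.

[6.878, 9.131]

On the log scale the 50% interval is 2.07 ± 0.674 × 0.21 = [1.9284, 2.2116].
Exponentiate: [e^1.9284, e^2.2116] = [6.878, 9.131].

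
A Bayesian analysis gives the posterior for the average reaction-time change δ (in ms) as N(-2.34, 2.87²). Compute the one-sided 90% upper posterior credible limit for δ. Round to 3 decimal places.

Need U with P(δ ≤ U) = 0.90: U = -2.34 + z_{0.1}·2.87.
z = 1.282; U = -2.34 + 1.282 × 2.87 = 1.338.

1.338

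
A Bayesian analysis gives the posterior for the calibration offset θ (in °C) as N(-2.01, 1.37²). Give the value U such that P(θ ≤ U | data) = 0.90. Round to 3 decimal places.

-0.254

Need U with P(θ ≤ U) = 0.90: U = -2.01 + z_{0.1}·1.37.
z = 1.282; U = -2.01 + 1.282 × 1.37 = -0.254.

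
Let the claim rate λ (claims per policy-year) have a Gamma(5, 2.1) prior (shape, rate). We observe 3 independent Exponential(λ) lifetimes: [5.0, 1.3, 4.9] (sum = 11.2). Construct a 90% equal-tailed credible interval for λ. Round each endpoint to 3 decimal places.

Posterior: Gamma(5+3, 2.1+11.2) = Gamma(8, 13.3) (shape, rate).
Equal-tailed 90% interval: Gamma(8, 13.3) quantiles at 0.05 and 0.95.
Posterior mean ≈ 0.602, SD ≈ 0.213; a Normal approximation gives roughly [0.252, 0.951].
Exact: lower = 0.299; upper = 0.989.

[0.299, 0.989]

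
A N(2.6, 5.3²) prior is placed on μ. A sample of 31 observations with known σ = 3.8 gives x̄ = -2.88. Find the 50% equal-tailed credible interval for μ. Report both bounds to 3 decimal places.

Posterior precision = 1/5.3² + 31/3.8² = 0.0356 + 2.1468 = 2.1824, so posterior SD = 0.6769.
Posterior mean = (2.6/5.3² + 31·-2.88/3.8²) / 2.1824 = -2.7906.
Interval: -2.7906 ± 0.674 × 0.6769 → [-3.247, -2.334].

[-3.247, -2.334]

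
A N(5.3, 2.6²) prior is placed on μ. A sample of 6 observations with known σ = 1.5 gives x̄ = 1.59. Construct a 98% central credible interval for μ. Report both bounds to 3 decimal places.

Posterior precision = 1/2.6² + 6/1.5² = 0.1479 + 2.6667 = 2.8146, so posterior SD = 0.5961.
Posterior mean = (5.3/2.6² + 6·1.59/1.5²) / 2.8146 = 1.7850.
Interval: 1.7850 ± 2.326 × 0.5961 → [0.398, 3.172].

[0.398, 3.172]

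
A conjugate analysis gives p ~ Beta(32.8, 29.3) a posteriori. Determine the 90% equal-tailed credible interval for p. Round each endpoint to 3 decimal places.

[0.424, 0.631]

Posterior: Beta(32.8, 29.3).
Equal-tailed 90% interval: the 0.05 and 0.95 quantiles of Beta(32.8, 29.3).
Posterior mean ≈ 0.528, SD ≈ 0.063; a Normal approximation gives roughly [0.425, 0.632].
Exact: F⁻¹(0.05) = 0.424; F⁻¹(0.95) = 0.631.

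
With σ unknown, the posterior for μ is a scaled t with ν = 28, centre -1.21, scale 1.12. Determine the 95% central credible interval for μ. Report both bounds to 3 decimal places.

[-3.504, 1.084]

The t_28 distribution is symmetric; the 95% interval is -1.21 ± t·1.12 with t_{0.975,28} = 2.048.
Half-width: 2.048 × 1.12 = 2.294.
-1.21 − 2.294 = -3.504; -1.21 + 2.294 = 1.084.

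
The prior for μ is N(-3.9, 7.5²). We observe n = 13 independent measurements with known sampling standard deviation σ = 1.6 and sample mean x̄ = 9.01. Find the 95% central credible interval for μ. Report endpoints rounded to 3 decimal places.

Posterior precision = 1/7.5² + 13/1.6² = 0.0178 + 5.0781 = 5.0959, so posterior SD = 0.4430.
Posterior mean = (-3.9/7.5² + 13·9.01/1.6²) / 5.0959 = 8.9650.
Interval: 8.9650 ± 1.960 × 0.4430 → [8.097, 9.833].

[8.097, 9.833]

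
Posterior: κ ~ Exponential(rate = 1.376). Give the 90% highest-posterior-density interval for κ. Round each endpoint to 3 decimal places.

The exponential density is strictly decreasing on [0, ∞), so the HPD interval is anchored at 0: [0, q] with P(κ ≤ q) = 0.90.
q = −ln(1 − 0.90) / 1.376 = 2.3026 / 1.376 = 1.673.

[0.000, 1.673]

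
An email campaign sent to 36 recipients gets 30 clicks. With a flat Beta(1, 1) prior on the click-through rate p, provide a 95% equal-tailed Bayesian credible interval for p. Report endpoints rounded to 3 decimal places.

Posterior: Beta(1+30, 1+6) = Beta(31, 7).
Equal-tailed 95% interval: the 0.025 and 0.975 quantiles of Beta(31, 7).
Posterior mean ≈ 0.816, SD ≈ 0.062; a Normal approximation gives roughly [0.694, 0.937].
Exact: F⁻¹(0.025) = 0.680; F⁻¹(0.975) = 0.920.

[0.680, 0.920]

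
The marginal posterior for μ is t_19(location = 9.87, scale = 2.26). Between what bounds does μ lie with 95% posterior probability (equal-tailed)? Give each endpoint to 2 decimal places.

[5.14, 14.60]

The t_19 distribution is symmetric; the 95% interval is 9.87 ± t·2.26 with t_{0.975,19} = 2.093.
Half-width: 2.093 × 2.26 = 4.73.
9.87 − 4.73 = 5.14; 9.87 + 4.73 = 14.60.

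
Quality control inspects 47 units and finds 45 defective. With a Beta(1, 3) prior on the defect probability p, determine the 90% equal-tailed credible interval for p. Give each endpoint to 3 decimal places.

Posterior: Beta(1+45, 3+2) = Beta(46, 5).
Equal-tailed 90% interval: the 0.05 and 0.95 quantiles of Beta(46, 5).
Posterior mean ≈ 0.902, SD ≈ 0.041; a Normal approximation gives roughly [0.834, 0.970].
Exact: F⁻¹(0.05) = 0.826; F⁻¹(0.95) = 0.960.

[0.826, 0.960]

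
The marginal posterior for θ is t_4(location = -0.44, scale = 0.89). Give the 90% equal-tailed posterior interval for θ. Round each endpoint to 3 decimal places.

[-2.337, 1.457]

The t_4 distribution is symmetric; the 90% interval is -0.44 ± t·0.89 with t_{0.95,4} = 2.132.
Half-width: 2.132 × 0.89 = 1.897.
-0.44 − 1.897 = -2.337; -0.44 + 1.897 = 1.457.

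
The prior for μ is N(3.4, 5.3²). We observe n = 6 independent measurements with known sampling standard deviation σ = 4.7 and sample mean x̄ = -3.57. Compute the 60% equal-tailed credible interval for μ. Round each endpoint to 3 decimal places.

[-4.281, -1.244]

Posterior precision = 1/5.3² + 6/4.7² = 0.0356 + 0.2716 = 0.3072, so posterior SD = 1.8042.
Posterior mean = (3.4/5.3² + 6·-3.57/4.7²) / 0.3072 = -2.7623.
Interval: -2.7623 ± 0.842 × 1.8042 → [-4.281, -1.244].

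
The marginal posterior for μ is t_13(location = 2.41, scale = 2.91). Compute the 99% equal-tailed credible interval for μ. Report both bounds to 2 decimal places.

[-6.36, 11.18]

The t_13 distribution is symmetric; the 99% interval is 2.41 ± t·2.91 with t_{0.995,13} = 3.012.
Half-width: 3.012 × 2.91 = 8.77.
2.41 − 8.77 = -6.36; 2.41 + 8.77 = 11.18.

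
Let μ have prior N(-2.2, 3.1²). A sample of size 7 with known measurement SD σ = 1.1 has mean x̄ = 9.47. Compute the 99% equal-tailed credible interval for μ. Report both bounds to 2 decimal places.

[8.20, 10.33]

Posterior precision = 1/3.1² + 7/1.1² = 0.1041 + 5.7851 = 5.8892, so posterior SD = 0.4121.
Posterior mean = (-2.2/3.1² + 7·9.47/1.1²) / 5.8892 = 9.2638.
Interval: 9.2638 ± 2.576 × 0.4121 → [8.20, 10.33].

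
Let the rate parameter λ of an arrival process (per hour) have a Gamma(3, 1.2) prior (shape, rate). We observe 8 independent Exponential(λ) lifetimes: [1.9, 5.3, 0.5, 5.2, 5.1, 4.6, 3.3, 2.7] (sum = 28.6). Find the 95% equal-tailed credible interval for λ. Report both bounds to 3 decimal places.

Posterior: Gamma(3+8, 1.2+28.6) = Gamma(11, 29.8) (shape, rate).
Equal-tailed 95% interval: Gamma(11, 29.8) quantiles at 0.025 and 0.975.
Posterior mean ≈ 0.369, SD ≈ 0.111; a Normal approximation gives roughly [0.151, 0.587].
Exact: lower = 0.184; upper = 0.617.

[0.184, 0.617]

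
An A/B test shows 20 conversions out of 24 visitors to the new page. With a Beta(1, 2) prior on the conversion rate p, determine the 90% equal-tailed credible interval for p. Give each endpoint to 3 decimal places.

[0.637, 0.894]

Posterior: Beta(1+20, 2+4) = Beta(21, 6).
Equal-tailed 90% interval: the 0.05 and 0.95 quantiles of Beta(21, 6).
Posterior mean ≈ 0.778, SD ≈ 0.079; a Normal approximation gives roughly [0.649, 0.907].
Exact: F⁻¹(0.05) = 0.637; F⁻¹(0.95) = 0.894.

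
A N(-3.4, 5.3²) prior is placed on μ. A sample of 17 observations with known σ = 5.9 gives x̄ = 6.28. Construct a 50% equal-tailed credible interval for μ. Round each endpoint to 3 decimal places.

Posterior precision = 1/5.3² + 17/5.9² = 0.0356 + 0.4884 = 0.5240, so posterior SD = 1.3815.
Posterior mean = (-3.4/5.3² + 17·6.28/5.9²) / 0.5240 = 5.6223.
Interval: 5.6223 ± 0.674 × 1.3815 → [4.691, 6.554].

[4.691, 6.554]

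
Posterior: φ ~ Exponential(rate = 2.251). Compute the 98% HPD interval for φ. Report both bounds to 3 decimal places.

The exponential density is strictly decreasing on [0, ∞), so the HPD interval is anchored at 0: [0, q] with P(φ ≤ q) = 0.98.
q = −ln(1 − 0.98) / 2.251 = 3.9120 / 2.251 = 1.738.

[0.000, 1.738]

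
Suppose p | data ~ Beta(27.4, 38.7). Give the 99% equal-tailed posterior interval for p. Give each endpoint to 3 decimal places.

Posterior: Beta(27.4, 38.7).
Equal-tailed 99% interval: the 0.005 and 0.995 quantiles of Beta(27.4, 38.7).
Posterior mean ≈ 0.415, SD ≈ 0.060; a Normal approximation gives roughly [0.260, 0.569].
Exact: F⁻¹(0.005) = 0.267; F⁻¹(0.995) = 0.572.

[0.267, 0.572]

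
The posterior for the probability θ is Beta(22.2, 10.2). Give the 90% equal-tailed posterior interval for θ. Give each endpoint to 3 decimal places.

Posterior: Beta(22.2, 10.2).
Equal-tailed 90% interval: the 0.05 and 0.95 quantiles of Beta(22.2, 10.2).
Posterior mean ≈ 0.685, SD ≈ 0.080; a Normal approximation gives roughly [0.553, 0.817].
Exact: F⁻¹(0.05) = 0.546; F⁻¹(0.95) = 0.811.

[0.546, 0.811]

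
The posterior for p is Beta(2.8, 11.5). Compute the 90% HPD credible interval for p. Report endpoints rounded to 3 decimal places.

The posterior is unimodal and skewed, so the HPD interval has equal density at both endpoints and is the shortest 90% interval.
Solving f(0.035) = f(0.348) with F(0.348) − F(0.035) = 0.90 gives [0.035, 0.348].
For comparison, the equal-tailed interval is [0.056, 0.385]; the HPD is narrower and shifted toward the mode.

[0.035, 0.348]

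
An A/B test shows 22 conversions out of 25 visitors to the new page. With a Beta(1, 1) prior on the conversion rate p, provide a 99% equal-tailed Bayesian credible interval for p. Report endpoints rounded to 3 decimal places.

Posterior: Beta(1+22, 1+3) = Beta(23, 4).
Equal-tailed 99% interval: the 0.005 and 0.995 quantiles of Beta(23, 4).
Posterior mean ≈ 0.852, SD ≈ 0.067; a Normal approximation gives roughly [0.679, 1.025].
Exact: F⁻¹(0.005) = 0.638; F⁻¹(0.995) = 0.973.

[0.638, 0.973]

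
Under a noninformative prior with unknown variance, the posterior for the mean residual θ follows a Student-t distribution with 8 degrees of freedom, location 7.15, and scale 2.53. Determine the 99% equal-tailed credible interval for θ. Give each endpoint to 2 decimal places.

[-1.34, 15.64]

The t_8 distribution is symmetric; the 99% interval is 7.15 ± t·2.53 with t_{0.995,8} = 3.355.
Half-width: 3.355 × 2.53 = 8.49.
7.15 − 8.49 = -1.34; 7.15 + 8.49 = 15.64.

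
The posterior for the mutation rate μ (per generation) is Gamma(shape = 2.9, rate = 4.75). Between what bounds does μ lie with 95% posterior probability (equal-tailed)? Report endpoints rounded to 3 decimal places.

[0.121, 1.487]

Posterior: Gamma(shape 2.9, rate 4.75).
Equal-tailed 95% interval: Gamma(2.9, 4.75) quantiles at 0.025 and 0.975.
Posterior mean ≈ 0.611, SD ≈ 0.359; a Normal approximation gives roughly [-0.092, 1.313].
Exact: lower = 0.121; upper = 1.487.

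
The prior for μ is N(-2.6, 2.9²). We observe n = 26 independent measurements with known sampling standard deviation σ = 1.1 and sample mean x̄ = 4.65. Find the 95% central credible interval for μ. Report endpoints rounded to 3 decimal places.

Posterior precision = 1/2.9² + 26/1.1² = 0.1189 + 21.4876 = 21.6065, so posterior SD = 0.2151.
Posterior mean = (-2.6/2.9² + 26·4.65/1.1²) / 21.6065 = 4.6101.
Interval: 4.6101 ± 1.960 × 0.2151 → [4.188, 5.032].

[4.188, 5.032]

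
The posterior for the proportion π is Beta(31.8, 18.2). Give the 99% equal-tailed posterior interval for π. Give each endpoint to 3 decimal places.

Posterior: Beta(31.8, 18.2).
Equal-tailed 99% interval: the 0.005 and 0.995 quantiles of Beta(31.8, 18.2).
Posterior mean ≈ 0.636, SD ≈ 0.067; a Normal approximation gives roughly [0.462, 0.810].
Exact: F⁻¹(0.005) = 0.456; F⁻¹(0.995) = 0.796.

[0.456, 0.796]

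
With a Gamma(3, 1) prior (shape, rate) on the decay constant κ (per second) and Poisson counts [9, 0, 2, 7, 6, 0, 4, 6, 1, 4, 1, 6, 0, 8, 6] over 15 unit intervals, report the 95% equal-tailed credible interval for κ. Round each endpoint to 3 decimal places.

Posterior: Gamma(3+60, 1+15) = Gamma(63, 16) (shape, rate).
Equal-tailed 95% interval: Gamma(63, 16) quantiles at 0.025 and 0.975.
Posterior mean ≈ 3.938, SD ≈ 0.496; a Normal approximation gives roughly [2.965, 4.910].
Exact: lower = 3.026; upper = 4.968.

[3.026, 4.968]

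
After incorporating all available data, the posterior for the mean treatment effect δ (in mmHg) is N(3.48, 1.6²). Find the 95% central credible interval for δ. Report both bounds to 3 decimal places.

[0.344, 6.616]

The posterior is symmetric, so the 95% equal-tailed interval is δ = 3.48 ± z·1.6 with z = 1.960.
Half-width: 1.960 × 1.6 = 3.136.
3.48 − 3.136 = 0.344; 3.48 + 3.136 = 6.616.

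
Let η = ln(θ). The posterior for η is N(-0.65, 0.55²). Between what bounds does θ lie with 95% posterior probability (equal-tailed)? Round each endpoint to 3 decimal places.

[0.178, 1.534]

On the log scale the 95% interval is -0.65 ± 1.960 × 0.55 = [-1.7280, 0.4280].
Exponentiate: [e^-1.7280, e^0.4280] = [0.178, 1.534].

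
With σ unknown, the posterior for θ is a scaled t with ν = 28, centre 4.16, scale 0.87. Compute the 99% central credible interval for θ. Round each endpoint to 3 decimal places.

[1.756, 6.564]

The t_28 distribution is symmetric; the 99% interval is 4.16 ± t·0.87 with t_{0.995,28} = 2.763.
Half-width: 2.763 × 0.87 = 2.404.
4.16 − 2.404 = 1.756; 4.16 + 2.404 = 6.564.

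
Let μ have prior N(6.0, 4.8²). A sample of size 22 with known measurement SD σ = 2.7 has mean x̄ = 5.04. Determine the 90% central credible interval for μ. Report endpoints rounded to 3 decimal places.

Posterior precision = 1/4.8² + 22/2.7² = 0.0434 + 3.0178 = 3.0612, so posterior SD = 0.5715.
Posterior mean = (6.0/4.8² + 22·5.04/2.7²) / 3.0612 = 5.0536.
Interval: 5.0536 ± 1.645 × 0.5715 → [4.114, 5.994].

[4.114, 5.994]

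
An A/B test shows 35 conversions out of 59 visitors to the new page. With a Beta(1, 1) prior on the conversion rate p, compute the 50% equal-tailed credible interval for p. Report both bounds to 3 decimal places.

[0.548, 0.633]

Posterior: Beta(1+35, 1+24) = Beta(36, 25).
Equal-tailed 50% interval: the 0.25 and 0.75 quantiles of Beta(36, 25).
Posterior mean ≈ 0.590, SD ≈ 0.062; a Normal approximation gives roughly [0.548, 0.632].
Exact: F⁻¹(0.25) = 0.548; F⁻¹(0.75) = 0.633.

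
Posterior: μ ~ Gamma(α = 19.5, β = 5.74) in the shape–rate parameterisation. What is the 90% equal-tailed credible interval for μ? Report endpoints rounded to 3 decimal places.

Posterior: Gamma(shape 19.5, rate 5.74).
Equal-tailed 90% interval: Gamma(19.5, 5.74) quantiles at 0.05 and 0.95.
Posterior mean ≈ 3.397, SD ≈ 0.769; a Normal approximation gives roughly [2.132, 4.663].
Exact: lower = 2.238; upper = 4.754.

[2.238, 4.754]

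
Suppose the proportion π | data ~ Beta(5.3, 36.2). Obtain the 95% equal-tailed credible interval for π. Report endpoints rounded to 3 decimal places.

Posterior: Beta(5.3, 36.2).
Equal-tailed 95% interval: the 0.025 and 0.975 quantiles of Beta(5.3, 36.2).
Posterior mean ≈ 0.128, SD ≈ 0.051; a Normal approximation gives roughly [0.027, 0.228].
Exact: F⁻¹(0.025) = 0.046; F⁻¹(0.975) = 0.243.

[0.046, 0.243]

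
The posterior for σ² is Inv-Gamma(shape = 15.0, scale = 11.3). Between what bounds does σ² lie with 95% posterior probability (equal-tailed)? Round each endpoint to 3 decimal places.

[0.481, 1.346]

Inverse-Gamma(15.0, 11.3) quantiles: F⁻¹(0.025) and F⁻¹(0.975).
Equivalently, 1/σ² ~ Gamma(15.0, rate = 11.3); invert its 0.975 and 0.025 quantiles.
Posterior mean ≈ 0.807, SD ≈ 0.224; a Normal approximation gives roughly [0.368, 1.246].
Exact: lower = 0.481; upper = 1.346.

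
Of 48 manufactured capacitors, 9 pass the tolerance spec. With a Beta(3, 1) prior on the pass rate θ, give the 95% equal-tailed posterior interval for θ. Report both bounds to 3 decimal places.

Posterior: Beta(3+9, 1+39) = Beta(12, 40).
Equal-tailed 95% interval: the 0.025 and 0.975 quantiles of Beta(12, 40).
Posterior mean ≈ 0.231, SD ≈ 0.058; a Normal approximation gives roughly [0.117, 0.344].
Exact: F⁻¹(0.025) = 0.128; F⁻¹(0.975) = 0.353.

[0.128, 0.353]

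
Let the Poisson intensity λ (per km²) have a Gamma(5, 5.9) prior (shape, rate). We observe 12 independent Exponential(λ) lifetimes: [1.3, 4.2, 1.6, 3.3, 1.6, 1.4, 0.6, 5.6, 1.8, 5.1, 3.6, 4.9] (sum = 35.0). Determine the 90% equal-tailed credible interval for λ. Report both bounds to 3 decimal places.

Posterior: Gamma(5+12, 5.9+35.0) = Gamma(17, 40.9) (shape, rate).
Equal-tailed 90% interval: Gamma(17, 40.9) quantiles at 0.05 and 0.95.
Posterior mean ≈ 0.416, SD ≈ 0.101; a Normal approximation gives roughly [0.250, 0.581].
Exact: lower = 0.265; upper = 0.594.

[0.265, 0.594]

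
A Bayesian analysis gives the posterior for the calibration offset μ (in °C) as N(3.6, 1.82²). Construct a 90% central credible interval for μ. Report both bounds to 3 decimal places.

The posterior is symmetric, so the 90% equal-tailed interval is μ = 3.6 ± z·1.82 with z = 1.645.
Half-width: 1.645 × 1.82 = 2.994.
3.6 − 2.994 = 0.606; 3.6 + 2.994 = 6.594.

[0.606, 6.594]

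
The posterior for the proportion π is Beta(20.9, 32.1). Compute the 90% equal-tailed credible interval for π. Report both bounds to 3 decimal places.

Posterior: Beta(20.9, 32.1).
Equal-tailed 90% interval: the 0.05 and 0.95 quantiles of Beta(20.9, 32.1).
Posterior mean ≈ 0.394, SD ≈ 0.067; a Normal approximation gives roughly [0.285, 0.504].
Exact: F⁻¹(0.05) = 0.287; F⁻¹(0.95) = 0.506.

[0.287, 0.506]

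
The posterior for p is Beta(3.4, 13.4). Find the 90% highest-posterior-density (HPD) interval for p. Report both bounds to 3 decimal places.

[0.050, 0.348]

The posterior is unimodal and skewed, so the HPD interval has equal density at both endpoints and is the shortest 90% interval.
Solving f(0.050) = f(0.348) with F(0.348) − F(0.050) = 0.90 gives [0.050, 0.348].
For comparison, the equal-tailed interval is [0.068, 0.378]; the HPD is narrower and shifted toward the mode.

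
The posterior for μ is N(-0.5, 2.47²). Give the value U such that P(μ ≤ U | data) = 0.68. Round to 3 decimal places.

0.655

Need U with P(μ ≤ U) = 0.68: U = -0.5 + z_{0.32}·2.47.
z = 0.468; U = -0.5 + 0.468 × 2.47 = 0.655.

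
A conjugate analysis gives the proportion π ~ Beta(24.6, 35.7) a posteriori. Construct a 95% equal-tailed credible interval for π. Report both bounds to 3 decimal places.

Posterior: Beta(24.6, 35.7).
Equal-tailed 95% interval: the 0.025 and 0.975 quantiles of Beta(24.6, 35.7).
Posterior mean ≈ 0.408, SD ≈ 0.063; a Normal approximation gives roughly [0.285, 0.531].
Exact: F⁻¹(0.025) = 0.288; F⁻¹(0.975) = 0.533.

[0.288, 0.533]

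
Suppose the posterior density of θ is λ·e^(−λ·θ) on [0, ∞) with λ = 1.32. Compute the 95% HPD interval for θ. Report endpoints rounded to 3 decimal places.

The exponential density is strictly decreasing on [0, ∞), so the HPD interval is anchored at 0: [0, q] with P(θ ≤ q) = 0.95.
q = −ln(1 − 0.95) / 1.32 = 2.9957 / 1.32 = 2.269.

[0.000, 2.269]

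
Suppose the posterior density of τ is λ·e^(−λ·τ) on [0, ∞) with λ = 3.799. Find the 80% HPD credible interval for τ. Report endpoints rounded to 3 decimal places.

The exponential density is strictly decreasing on [0, ∞), so the HPD interval is anchored at 0: [0, q] with P(τ ≤ q) = 0.80.
q = −ln(1 − 0.80) / 3.799 = 1.6094 / 3.799 = 0.424.

[0.000, 0.424]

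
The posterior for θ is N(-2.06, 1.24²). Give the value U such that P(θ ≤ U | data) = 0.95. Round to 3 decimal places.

-0.020

Need U with P(θ ≤ U) = 0.95: U = -2.06 + z_{0.05}·1.24.
z = 1.645; U = -2.06 + 1.645 × 1.24 = -0.020.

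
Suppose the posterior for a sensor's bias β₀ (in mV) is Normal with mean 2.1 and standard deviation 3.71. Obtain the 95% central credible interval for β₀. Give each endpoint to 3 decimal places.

The posterior is symmetric, so the 95% equal-tailed interval is β₀ = 2.1 ± z·3.71 with z = 1.960.
Half-width: 1.960 × 3.71 = 7.271.
2.1 − 7.271 = -5.171; 2.1 + 7.271 = 9.371.

[-5.171, 9.371]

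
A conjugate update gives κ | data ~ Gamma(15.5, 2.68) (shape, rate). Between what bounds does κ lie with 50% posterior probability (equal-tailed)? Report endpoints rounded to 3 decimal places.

Posterior: Gamma(shape 15.5, rate 2.68).
Equal-tailed 50% interval: Gamma(15.5, 2.68) quantiles at 0.25 and 0.75.
Posterior mean ≈ 5.784, SD ≈ 1.469; a Normal approximation gives roughly [4.793, 6.774].
Exact: lower = 4.737; upper = 6.695.

[4.737, 6.695]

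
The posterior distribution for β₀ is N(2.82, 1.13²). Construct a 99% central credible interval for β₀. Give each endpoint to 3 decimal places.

The posterior is symmetric, so the 99% equal-tailed interval is β₀ = 2.82 ± z·1.13 with z = 2.576.
Half-width: 2.576 × 1.13 = 2.911.
2.82 − 2.911 = -0.091; 2.82 + 2.911 = 5.731.

[-0.091, 5.731]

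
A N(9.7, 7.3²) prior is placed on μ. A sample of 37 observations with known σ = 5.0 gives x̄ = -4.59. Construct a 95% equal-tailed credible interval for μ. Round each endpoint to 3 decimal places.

Posterior precision = 1/7.3² + 37/5.0² = 0.0188 + 1.4800 = 1.4988, so posterior SD = 0.8168.
Posterior mean = (9.7/7.3² + 37·-4.59/5.0²) / 1.4988 = -4.4111.
Interval: -4.4111 ± 1.960 × 0.8168 → [-6.012, -2.810].

[-6.012, -2.810]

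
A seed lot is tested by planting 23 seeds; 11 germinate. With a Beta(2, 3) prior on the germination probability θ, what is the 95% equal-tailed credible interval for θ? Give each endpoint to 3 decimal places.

[0.287, 0.647]

Posterior: Beta(2+11, 3+12) = Beta(13, 15).
Equal-tailed 95% interval: the 0.025 and 0.975 quantiles of Beta(13, 15).
Posterior mean ≈ 0.464, SD ≈ 0.093; a Normal approximation gives roughly [0.283, 0.646].
Exact: F⁻¹(0.025) = 0.287; F⁻¹(0.975) = 0.647.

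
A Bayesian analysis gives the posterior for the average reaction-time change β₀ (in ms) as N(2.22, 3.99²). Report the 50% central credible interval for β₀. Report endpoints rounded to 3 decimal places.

The posterior is symmetric, so the 50% equal-tailed interval is β₀ = 2.22 ± z·3.99 with z = 0.674.
Half-width: 0.674 × 3.99 = 2.691.
2.22 − 2.691 = -0.471; 2.22 + 2.691 = 4.911.

[-0.471, 4.911]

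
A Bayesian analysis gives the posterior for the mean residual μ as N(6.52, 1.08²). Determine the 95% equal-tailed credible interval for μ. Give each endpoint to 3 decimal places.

[4.403, 8.637]

The posterior is symmetric, so the 95% equal-tailed interval is μ = 6.52 ± z·1.08 with z = 1.960.
Half-width: 1.960 × 1.08 = 2.117.
6.52 − 2.117 = 4.403; 6.52 + 2.117 = 8.637.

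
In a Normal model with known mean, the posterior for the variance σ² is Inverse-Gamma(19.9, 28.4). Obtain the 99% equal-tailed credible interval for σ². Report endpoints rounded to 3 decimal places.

Inverse-Gamma(19.9, 28.4) quantiles: F⁻¹(0.005) and F⁻¹(0.995).
Equivalently, 1/σ² ~ Gamma(19.9, rate = 28.4); invert its 0.995 and 0.005 quantiles.
Posterior mean ≈ 1.503, SD ≈ 0.355; a Normal approximation gives roughly [0.588, 2.417].
Exact: lower = 0.854; upper = 2.762.

[0.854, 2.762]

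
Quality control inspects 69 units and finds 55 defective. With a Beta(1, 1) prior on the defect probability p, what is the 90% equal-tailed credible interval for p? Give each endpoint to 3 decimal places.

[0.705, 0.863]

Posterior: Beta(1+55, 1+14) = Beta(56, 15).
Equal-tailed 90% interval: the 0.05 and 0.95 quantiles of Beta(56, 15).
Posterior mean ≈ 0.789, SD ≈ 0.048; a Normal approximation gives roughly [0.710, 0.868].
Exact: F⁻¹(0.05) = 0.705; F⁻¹(0.95) = 0.863.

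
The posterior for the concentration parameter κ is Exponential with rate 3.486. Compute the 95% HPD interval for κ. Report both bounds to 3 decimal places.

The exponential density is strictly decreasing on [0, ∞), so the HPD interval is anchored at 0: [0, q] with P(κ ≤ q) = 0.95.
q = −ln(1 − 0.95) / 3.486 = 2.9957 / 3.486 = 0.859.

[0.000, 0.859]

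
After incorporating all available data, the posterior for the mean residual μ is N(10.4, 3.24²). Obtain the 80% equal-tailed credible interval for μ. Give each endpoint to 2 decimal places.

[6.25, 14.55]

The posterior is symmetric, so the 80% equal-tailed interval is μ = 10.4 ± z·3.24 with z = 1.282.
Half-width: 1.282 × 3.24 = 4.15.
10.4 − 4.15 = 6.25; 10.4 + 4.15 = 14.55.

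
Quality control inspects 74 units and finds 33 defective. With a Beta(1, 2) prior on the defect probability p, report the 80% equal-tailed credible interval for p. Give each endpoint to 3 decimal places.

[0.370, 0.514]

Posterior: Beta(1+33, 2+41) = Beta(34, 43).
Equal-tailed 80% interval: the 0.1 and 0.9 quantiles of Beta(34, 43).
Posterior mean ≈ 0.442, SD ≈ 0.056; a Normal approximation gives roughly [0.370, 0.514].
Exact: F⁻¹(0.1) = 0.370; F⁻¹(0.9) = 0.514.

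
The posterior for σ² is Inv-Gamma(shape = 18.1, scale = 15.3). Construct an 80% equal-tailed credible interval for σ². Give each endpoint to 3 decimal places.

Inverse-Gamma(18.1, 15.3) quantiles: F⁻¹(0.1) and F⁻¹(0.9).
Equivalently, 1/σ² ~ Gamma(18.1, rate = 15.3); invert its 0.9 and 0.1 quantiles.
Posterior mean ≈ 0.895, SD ≈ 0.223; a Normal approximation gives roughly [0.609, 1.181].
Exact: lower = 0.645; upper = 1.185.

[0.645, 1.185]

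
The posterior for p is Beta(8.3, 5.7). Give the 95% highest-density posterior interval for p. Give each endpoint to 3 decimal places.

[0.346, 0.833]

The posterior is unimodal and skewed, so the HPD interval has equal density at both endpoints and is the shortest 95% interval.
Solving f(0.346) = f(0.833) with F(0.833) − F(0.346) = 0.95 gives [0.346, 0.833].
For comparison, the equal-tailed interval is [0.336, 0.824]; the HPD is narrower and shifted toward the mode.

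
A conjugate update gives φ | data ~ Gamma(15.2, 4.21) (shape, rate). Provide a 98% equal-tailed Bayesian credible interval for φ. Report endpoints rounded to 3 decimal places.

[1.809, 6.106]

Posterior: Gamma(shape 15.2, rate 4.21).
Equal-tailed 98% interval: Gamma(15.2, 4.21) quantiles at 0.01 and 0.99.
Posterior mean ≈ 3.610, SD ≈ 0.926; a Normal approximation gives roughly [1.456, 5.765].
Exact: lower = 1.809; upper = 6.106.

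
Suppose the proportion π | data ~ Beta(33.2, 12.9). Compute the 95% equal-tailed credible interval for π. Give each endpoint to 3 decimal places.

[0.584, 0.839]

Posterior: Beta(33.2, 12.9).
Equal-tailed 95% interval: the 0.025 and 0.975 quantiles of Beta(33.2, 12.9).
Posterior mean ≈ 0.720, SD ≈ 0.065; a Normal approximation gives roughly [0.592, 0.848].
Exact: F⁻¹(0.025) = 0.584; F⁻¹(0.975) = 0.839.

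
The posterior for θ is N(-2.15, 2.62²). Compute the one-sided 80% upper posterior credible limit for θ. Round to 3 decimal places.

0.055

Need U with P(θ ≤ U) = 0.80: U = -2.15 + z_{0.2}·2.62.
z = 0.842; U = -2.15 + 0.842 × 2.62 = 0.055.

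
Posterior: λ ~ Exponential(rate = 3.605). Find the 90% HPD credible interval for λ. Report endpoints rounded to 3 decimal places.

The exponential density is strictly decreasing on [0, ∞), so the HPD interval is anchored at 0: [0, q] with P(λ ≤ q) = 0.90.
q = −ln(1 − 0.90) / 3.605 = 2.3026 / 3.605 = 0.639.

[0.000, 0.639]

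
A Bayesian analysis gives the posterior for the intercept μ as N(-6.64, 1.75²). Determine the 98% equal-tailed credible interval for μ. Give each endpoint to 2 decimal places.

[-10.71, -2.57]

The posterior is symmetric, so the 98% equal-tailed interval is μ = -6.64 ± z·1.75 with z = 2.326.
Half-width: 2.326 × 1.75 = 4.07.
-6.64 − 4.07 = -10.71; -6.64 + 4.07 = -2.57.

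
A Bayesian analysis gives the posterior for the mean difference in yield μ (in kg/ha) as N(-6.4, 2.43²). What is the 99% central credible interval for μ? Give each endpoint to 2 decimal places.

The posterior is symmetric, so the 99% equal-tailed interval is μ = -6.4 ± z·2.43 with z = 2.576.
Half-width: 2.576 × 2.43 = 6.26.
-6.4 − 6.26 = -12.66; -6.4 + 6.26 = -0.14.

[-12.66, -0.14]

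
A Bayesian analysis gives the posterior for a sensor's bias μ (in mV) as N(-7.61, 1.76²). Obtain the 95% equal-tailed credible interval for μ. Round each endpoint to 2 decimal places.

[-11.06, -4.16]

The posterior is symmetric, so the 95% equal-tailed interval is μ = -7.61 ± z·1.76 with z = 1.960.
Half-width: 1.960 × 1.76 = 3.45.
-7.61 − 3.45 = -11.06; -7.61 + 3.45 = -4.16.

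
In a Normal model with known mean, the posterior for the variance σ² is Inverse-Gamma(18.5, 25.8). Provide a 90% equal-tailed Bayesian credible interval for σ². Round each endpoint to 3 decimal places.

[0.989, 2.143]

Inverse-Gamma(18.5, 25.8) quantiles: F⁻¹(0.05) and F⁻¹(0.95).
Equivalently, 1/σ² ~ Gamma(18.5, rate = 25.8); invert its 0.95 and 0.05 quantiles.
Posterior mean ≈ 1.474, SD ≈ 0.363; a Normal approximation gives roughly [0.877, 2.071].
Exact: lower = 0.989; upper = 2.143.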